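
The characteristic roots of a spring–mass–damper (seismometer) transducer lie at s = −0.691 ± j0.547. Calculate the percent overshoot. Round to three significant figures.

%OS ≈ 1.89%

|pole| = ω_n = √(0.691² + 0.547²) = 0.881 rad/s; ζ = cos θ = σ/ω_n = 0.784.
%OS = 100 e^{−πζ/√(1−ζ²)} with ζ = 0.784 gives 1.89%.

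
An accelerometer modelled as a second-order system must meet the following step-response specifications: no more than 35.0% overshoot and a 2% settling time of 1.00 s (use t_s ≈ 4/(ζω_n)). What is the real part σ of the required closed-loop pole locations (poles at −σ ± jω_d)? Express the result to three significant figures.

The settling-time spec alone fixes σ = ζω_n = 4/t_s = 4/1.00 = 4.00.
(Overshoot then fixes ζ = 0.317 and hence ω_d = σ·√(1−ζ²)/ζ = 12.0 rad/s.)

σ ≈ 4.00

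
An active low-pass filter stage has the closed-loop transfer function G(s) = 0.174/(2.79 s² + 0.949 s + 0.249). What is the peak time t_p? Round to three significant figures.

t_p ≈ 12.8 s

Dividing through by 2.79: denominator becomes s² + 0.3401 s + 0.08925.
So ω_n = √0.08925 = 0.299 rad/s and ζ = 0.3401/(2·0.299) = 0.569.
ω_d = ω_n√(1−ζ²) = 0.246 rad/s. t_p = π/ω_d = 12.8 s.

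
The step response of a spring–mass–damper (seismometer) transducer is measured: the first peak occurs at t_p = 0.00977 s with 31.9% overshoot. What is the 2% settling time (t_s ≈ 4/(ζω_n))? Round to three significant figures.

ζ from %OS: ζ = |ln 0.319|/√(π²+ln²0.319) = 0.342.
t_p = π/ω_d ⇒ ω_d = 322 rad/s; then ω_n = ω_d/√(1−ζ²) = 342 rad/s.
t_s ≈ 4/(ζω_n) = 4/(0.342·342) = 0.0342 s.

t_s ≈ 0.0342 s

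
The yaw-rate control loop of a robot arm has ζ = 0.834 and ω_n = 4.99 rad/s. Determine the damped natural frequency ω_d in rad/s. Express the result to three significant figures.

ω_d ≈ 2.75 rad/s

ω_d = ω_n√(1−ζ²) = 4.99·√0.304 = 2.75 rad/s.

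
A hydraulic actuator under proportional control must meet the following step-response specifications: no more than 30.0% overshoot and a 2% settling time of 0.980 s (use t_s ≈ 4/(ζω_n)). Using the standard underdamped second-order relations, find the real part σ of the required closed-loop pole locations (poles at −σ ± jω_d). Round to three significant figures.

σ ≈ 4.08

The settling-time spec alone fixes σ = ζω_n = 4/t_s = 4/0.980 = 4.08.
(Overshoot then fixes ζ = 0.358 and hence ω_d = σ·√(1−ζ²)/ζ = 10.7 rad/s.)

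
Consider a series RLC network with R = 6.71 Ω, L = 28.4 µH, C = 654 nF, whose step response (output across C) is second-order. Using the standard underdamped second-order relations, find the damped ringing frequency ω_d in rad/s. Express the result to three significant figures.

ω_d ≈ 200000 rad/s

For a series RLC circuit (capacitor voltage as output), ω_n = 1/√(LC) = 1/√(28.4 µH · 654 nF) = 232000 rad/s.
ζ = (R/2)·√(C/L) = (6.71/2)·√(654 nF/28.4 µH) = 0.509.
The damped frequency ω_d = ω_n√(1−ζ²) = 200000 rad/s.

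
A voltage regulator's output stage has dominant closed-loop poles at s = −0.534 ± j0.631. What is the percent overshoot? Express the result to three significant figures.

|pole| = ω_n = √(0.534² + 0.631²) = 0.827 rad/s; ζ = cos θ = σ/ω_n = 0.646.
%OS = 100 e^{−πζ/√(1−ζ²)} with ζ = 0.646 gives 7.00%.

%OS ≈ 7.00%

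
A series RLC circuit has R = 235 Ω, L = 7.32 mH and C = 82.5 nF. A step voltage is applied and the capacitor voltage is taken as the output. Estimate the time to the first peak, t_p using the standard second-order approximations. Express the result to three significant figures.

For a series RLC circuit (capacitor voltage as output), ω_n = 1/√(LC) = 1/√(7.32 mH · 82.5 nF) = 40700 rad/s.
ζ = (R/2)·√(C/L) = (235/2)·√(82.5 nF/7.32 mH) = 0.394.
ω_d = ω_n√(1−ζ²) = 37400 rad/s. t_p = π/ω_d = 0.0000840 s.

t_p ≈ 0.0000840 s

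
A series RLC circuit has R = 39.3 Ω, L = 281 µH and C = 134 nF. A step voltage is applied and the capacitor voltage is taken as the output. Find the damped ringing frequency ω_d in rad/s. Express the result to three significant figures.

ω_d ≈ 147000 rad/s

For a series RLC circuit (capacitor voltage as output), ω_n = 1/√(LC) = 1/√(281 µH · 134 nF) = 163000 rad/s.
ζ = (R/2)·√(C/L) = (39.3/2)·√(134 nF/281 µH) = 0.429.
The damped frequency ω_d = ω_n√(1−ζ²) = 147000 rad/s.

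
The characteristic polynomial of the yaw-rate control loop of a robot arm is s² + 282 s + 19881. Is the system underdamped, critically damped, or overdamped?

critically damped

a² − 4b = 282² − 4·19881 = 0 (repeated real root); the system is critically damped.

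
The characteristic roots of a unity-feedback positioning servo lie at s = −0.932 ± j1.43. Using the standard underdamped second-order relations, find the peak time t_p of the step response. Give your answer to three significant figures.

t_p ≈ 2.20 s

t_p = π/ω_d with ω_d = 1.43 (the imaginary part), so t_p = 2.20 s.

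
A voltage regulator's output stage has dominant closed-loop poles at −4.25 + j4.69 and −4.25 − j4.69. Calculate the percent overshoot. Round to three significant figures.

With σ = 4.25, ω_d = 4.69: ω_n = √(σ²+ω_d²) = 6.33 rad/s, ζ = σ/ω_n = 0.671.
%OS = 100·exp(−πζ/√(1−ζ²)) = 5.80%.

%OS ≈ 5.80%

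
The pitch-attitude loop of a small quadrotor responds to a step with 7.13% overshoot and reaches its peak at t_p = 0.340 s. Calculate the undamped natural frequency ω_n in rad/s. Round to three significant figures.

ζ from %OS: ζ = |ln 0.0713|/√(π²+ln²0.0713) = 0.643.
t_p = π/ω_d ⇒ ω_d = 9.24 rad/s; then ω_n = ω_d/√(1−ζ²) = 12.1 rad/s.

ω_n ≈ 12.1 rad/s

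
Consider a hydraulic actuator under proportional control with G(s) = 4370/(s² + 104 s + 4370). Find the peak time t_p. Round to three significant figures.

t_p ≈ 0.0770 s

Comparing the denominator to s² + 2ζω_n s + ω_n²: ω_n = √4370 = 66.1 rad/s, and 2ζω_n = 104 so ζ = 104/(2·66.1) = 0.787.
ω_d = 66.1·√(1 − 0.787²) = 40.8 rad/s. Then t_p = π/ω_d = 0.0770 s.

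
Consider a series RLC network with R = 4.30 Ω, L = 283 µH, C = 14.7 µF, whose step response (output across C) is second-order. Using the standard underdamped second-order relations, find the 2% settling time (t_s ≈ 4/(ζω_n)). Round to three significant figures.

For a series RLC circuit (capacitor voltage as output), ω_n = 1/√(LC) = 1/√(283 µH · 14.7 µF) = 15500 rad/s.
ζ = (R/2)·√(C/L) = (4.30/2)·√(14.7 µF/283 µH) = 0.490.
t_s ≈ 4/(ζω_n) = 0.000527 s.

t_s ≈ 0.000527 s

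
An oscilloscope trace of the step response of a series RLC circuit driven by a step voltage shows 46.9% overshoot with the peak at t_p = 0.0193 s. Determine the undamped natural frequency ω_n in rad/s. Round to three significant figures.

The overshoot fixes ζ = −ln(OS)/√(π²+ln²(OS)) = 0.234.
From t_p = π/ω_d, ω_d = π/0.0193 = 163 rad/s, so ω_n = ω_d/√(1−ζ²) = 167 rad/s.

ω_n ≈ 167 rad/s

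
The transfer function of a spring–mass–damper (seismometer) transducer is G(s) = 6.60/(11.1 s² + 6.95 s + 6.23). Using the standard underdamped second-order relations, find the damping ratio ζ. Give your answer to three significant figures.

ζ ≈ 0.418

Dividing through by 11.1: denominator becomes s² + 0.6261 s + 0.5613.
So ω_n = √0.5613 = 0.749 rad/s and ζ = 0.6261/(2·0.749) = 0.418.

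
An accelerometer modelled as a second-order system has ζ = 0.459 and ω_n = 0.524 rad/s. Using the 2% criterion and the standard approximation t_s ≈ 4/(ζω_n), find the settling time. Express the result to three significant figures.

t_s ≈ 4/(ζω_n) = 4/(0.459 × 0.524) = 16.6 s.

t_s ≈ 16.6 s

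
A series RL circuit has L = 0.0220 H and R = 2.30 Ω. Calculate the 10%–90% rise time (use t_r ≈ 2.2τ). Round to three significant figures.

t_r ≈ 0.0210 s

τ = L/R = 0.0220/2.30 = 0.00957 s.
t_r ≈ 2.2τ = 0.0210 s.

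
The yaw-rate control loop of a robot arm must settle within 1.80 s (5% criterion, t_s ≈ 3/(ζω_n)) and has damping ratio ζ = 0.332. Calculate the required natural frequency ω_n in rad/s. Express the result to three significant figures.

ω_n ≈ 5.02 rad/s

Rearranging t_s ≈ 3/(ζω_n) gives ω_n = 3/(ζ·t_s) = 3/(0.332 × 1.80) = 5.02 rad/s.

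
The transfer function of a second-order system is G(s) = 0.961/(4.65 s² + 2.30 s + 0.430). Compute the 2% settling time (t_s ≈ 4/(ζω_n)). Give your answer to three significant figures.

t_s ≈ 16.2 s

Dividing through by 4.65: denominator becomes s² + 0.4946 s + 0.09247.
So ω_n = √0.09247 = 0.304 rad/s and ζ = 0.4946/(2·0.304) = 0.813.
t_s ≈ 4/(ζω_n) = 16.2 s.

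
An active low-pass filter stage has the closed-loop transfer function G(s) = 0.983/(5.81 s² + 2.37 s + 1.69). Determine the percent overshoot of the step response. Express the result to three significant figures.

Dividing through by 5.81: denominator becomes s² + 0.4079 s + 0.2909.
So ω_n = √0.2909 = 0.539 rad/s and ζ = 0.4079/(2·0.539) = 0.378.
Overshoot: exp(−π·0.378/√(1−0.378²)) = 0.277, i.e. 27.7%.

%OS ≈ 27.7%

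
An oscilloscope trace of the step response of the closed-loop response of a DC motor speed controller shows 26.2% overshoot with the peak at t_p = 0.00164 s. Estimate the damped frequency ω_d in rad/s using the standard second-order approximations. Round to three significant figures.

t_p = π/ω_d, so ω_d = π/0.00164 = 1920 rad/s.

ω_d ≈ 1920 rad/s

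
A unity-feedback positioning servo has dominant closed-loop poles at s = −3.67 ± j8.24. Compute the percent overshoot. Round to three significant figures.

The poles are at −σ ± jω_d with σ = 3.67 and ω_d = 8.24, so ω_n = √(σ²+ω_d²) = 9.02 rad/s and ζ = σ/ω_n = 0.407.
Overshoot: exp(−π·0.407/√(1−0.407²)) = 0.247, i.e. 24.7%.

%OS ≈ 24.7%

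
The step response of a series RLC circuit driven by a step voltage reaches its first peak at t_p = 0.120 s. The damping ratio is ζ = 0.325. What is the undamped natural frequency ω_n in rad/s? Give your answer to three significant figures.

Peak time t_p = π/ω_d, so ω_d = π/t_p = π/0.120 = 26.2 rad/s.
ω_n = ω_d/√(1−ζ²) = 26.2/√0.894 = 27.7 rad/s.

ω_n ≈ 27.7 rad/s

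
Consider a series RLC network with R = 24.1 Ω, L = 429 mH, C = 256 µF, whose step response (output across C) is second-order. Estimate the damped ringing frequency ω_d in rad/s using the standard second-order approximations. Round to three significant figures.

ω_d ≈ 91.2 rad/s

For a series RLC circuit (capacitor voltage as output), ω_n = 1/√(LC) = 1/√(429 mH · 256 µF) = 95.4 rad/s.
ζ = (R/2)·√(C/L) = (24.1/2)·√(256 µF/429 mH) = 0.294.
ω_d = 95.4·√(1 − 0.294²) = 91.2 rad/s.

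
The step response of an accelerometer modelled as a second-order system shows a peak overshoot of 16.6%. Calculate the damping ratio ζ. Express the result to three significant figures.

ζ = −ln(OS)/√(π² + (ln OS)²). With OS = 0.166, ln OS = −1.796 and ζ = 1.796/3.619 = 0.496.

ζ ≈ 0.496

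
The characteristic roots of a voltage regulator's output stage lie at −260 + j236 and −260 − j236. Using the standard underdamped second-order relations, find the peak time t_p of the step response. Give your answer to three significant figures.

t_p ≈ 0.0133 s

t_p = π/ω_d with ω_d = 236 (the imaginary part), so t_p = 0.0133 s.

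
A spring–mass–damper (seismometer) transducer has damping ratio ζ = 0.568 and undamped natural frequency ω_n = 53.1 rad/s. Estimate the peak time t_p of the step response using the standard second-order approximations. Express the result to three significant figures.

t_p ≈ 0.0719 s

The damped frequency is ω_d = ω_n√(1−ζ²) = 53.1·√(1−0.323) = 43.7 rad/s.
Peak time t_p = π/ω_d = π/43.7 = 0.0719 s.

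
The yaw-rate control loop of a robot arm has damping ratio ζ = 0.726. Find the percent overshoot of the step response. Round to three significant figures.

For an underdamped second-order system, %OS = 100·exp(−πζ/√(1−ζ²)).
πζ/√(1−ζ²) = π·0.726/√(1−0.527) = 3.317, so %OS = 100·e^(−3.317) = 3.63%.

%OS ≈ 3.63%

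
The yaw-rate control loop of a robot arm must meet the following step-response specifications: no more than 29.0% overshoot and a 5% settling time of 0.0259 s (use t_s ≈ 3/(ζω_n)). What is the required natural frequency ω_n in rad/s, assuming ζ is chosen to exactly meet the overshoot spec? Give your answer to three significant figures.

ω_n ≈ 316 rad/s

Inverting the overshoot relation: ζ = |ln 0.290|/√(π² + ln²0.290) = 0.367.
From t_s ≈ 3/(ζω_n): ω_n = 3/(ζ·t_s) = 3/(0.367·0.0259) = 316 rad/s.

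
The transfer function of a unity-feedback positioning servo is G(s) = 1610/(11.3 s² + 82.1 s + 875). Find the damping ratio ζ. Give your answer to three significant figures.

Dividing through by 11.3: denominator becomes s² + 7.265 s + 77.43.
So ω_n = √77.43 = 8.80 rad/s and ζ = 7.265/(2·8.80) = 0.413.

ζ ≈ 0.413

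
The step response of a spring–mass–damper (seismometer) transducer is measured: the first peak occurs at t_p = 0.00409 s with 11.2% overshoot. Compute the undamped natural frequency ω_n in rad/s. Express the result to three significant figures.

ω_n ≈ 936 rad/s

The overshoot fixes ζ = −ln(OS)/√(π²+ln²(OS)) = 0.572.
From t_p = π/ω_d, ω_d = π/0.00409 = 768 rad/s, so ω_n = ω_d/√(1−ζ²) = 936 rad/s.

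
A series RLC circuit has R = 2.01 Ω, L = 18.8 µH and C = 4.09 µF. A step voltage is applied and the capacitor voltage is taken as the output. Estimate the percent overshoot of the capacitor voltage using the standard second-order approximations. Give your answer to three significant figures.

%OS ≈ 18.9%

For a series RLC circuit (capacitor voltage as output), ω_n = 1/√(LC) = 1/√(18.8 µH · 4.09 µF) = 114000 rad/s.
ζ = (R/2)·√(C/L) = (2.01/2)·√(4.09 µF/18.8 µH) = 0.469.
%OS = 100·exp(−πζ/√(1−ζ²)) = 18.9%.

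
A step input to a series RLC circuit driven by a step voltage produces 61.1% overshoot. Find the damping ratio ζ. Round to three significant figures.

ζ ≈ 0.155

Inverting the overshoot relation: ζ = |ln 0.611|/√(π² + ln²0.611) = 0.155.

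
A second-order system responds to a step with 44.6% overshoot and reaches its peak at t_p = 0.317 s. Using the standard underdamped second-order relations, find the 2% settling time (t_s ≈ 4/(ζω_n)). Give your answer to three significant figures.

From the overshoot, ζ = −ln(OS)/√(π²+ln²(OS)) = 0.249.
From t_p = π/ω_d, ω_d = π/0.317 = 9.91 rad/s, so ω_n = ω_d/√(1−ζ²) = 10.2 rad/s.
t_s ≈ 4/(ζω_n) = 4/(0.249·10.2) = 1.57 s.

t_s ≈ 1.57 s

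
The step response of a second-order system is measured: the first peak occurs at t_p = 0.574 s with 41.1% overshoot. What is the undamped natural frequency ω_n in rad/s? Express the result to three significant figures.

ω_n ≈ 5.69 rad/s

The overshoot fixes ζ = −ln(OS)/√(π²+ln²(OS)) = 0.272.
From t_p = π/ω_d, ω_d = π/0.574 = 5.47 rad/s, so ω_n = ω_d/√(1−ζ²) = 5.69 rad/s.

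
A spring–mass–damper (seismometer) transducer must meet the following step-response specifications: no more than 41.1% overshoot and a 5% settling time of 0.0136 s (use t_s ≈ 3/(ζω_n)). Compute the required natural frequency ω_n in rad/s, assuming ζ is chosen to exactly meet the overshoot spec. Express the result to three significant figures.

ω_n ≈ 810 rad/s

From %OS = 100·exp(−πζ/√(1−ζ²)), invert to get ζ = −ln(OS)/√(π² + ln²(OS)) with OS = 0.411.
−ln 0.411 = 0.8892, so ζ = 0.8892/√(π² + 0.7906) = 0.272.
Then ω_n = 3/(ζ t_s) = 3/(0.272 × 0.0136) = 810 rad/s.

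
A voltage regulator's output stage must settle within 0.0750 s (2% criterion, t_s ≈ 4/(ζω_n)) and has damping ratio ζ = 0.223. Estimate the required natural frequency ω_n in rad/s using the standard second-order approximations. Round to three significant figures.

Rearranging t_s ≈ 4/(ζω_n) gives ω_n = 4/(ζ·t_s) = 4/(0.223 × 0.0750) = 239 rad/s.

ω_n ≈ 239 rad/s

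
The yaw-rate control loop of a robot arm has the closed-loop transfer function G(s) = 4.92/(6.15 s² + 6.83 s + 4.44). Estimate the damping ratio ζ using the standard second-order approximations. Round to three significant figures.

Dividing through by 6.15: denominator becomes s² + 1.111 s + 0.7220.
So ω_n = √0.7220 = 0.850 rad/s and ζ = 1.111/(2·0.850) = 0.654.

ζ ≈ 0.654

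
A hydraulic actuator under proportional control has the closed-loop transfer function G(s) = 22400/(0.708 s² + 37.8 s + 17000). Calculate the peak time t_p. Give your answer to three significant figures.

t_p ≈ 0.0206 s

Dividing through by 0.708: denominator becomes s² + 53.39 s + 24010.
So ω_n = √24010 = 155 rad/s and ζ = 53.39/(2·155) = 0.172.
ω_d = 155·√(1 − 0.172²) = 153 rad/s. t_p = π/ω_d = 0.0206 s.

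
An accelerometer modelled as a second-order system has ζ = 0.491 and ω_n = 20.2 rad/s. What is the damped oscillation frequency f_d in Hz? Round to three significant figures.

f_d ≈ 2.80 Hz

ω_d = ω_n√(1−ζ²) = 20.2·√0.759 = 17.6 rad/s.
f_d = ω_d/(2π) = 2.80 Hz.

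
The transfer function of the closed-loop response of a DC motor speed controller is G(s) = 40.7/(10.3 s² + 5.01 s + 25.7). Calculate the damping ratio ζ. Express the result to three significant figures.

ζ ≈ 0.154

Dividing through by 10.3: denominator becomes s² + 0.4864 s + 2.495.
So ω_n = √2.495 = 1.58 rad/s and ζ = 0.4864/(2·1.58) = 0.154.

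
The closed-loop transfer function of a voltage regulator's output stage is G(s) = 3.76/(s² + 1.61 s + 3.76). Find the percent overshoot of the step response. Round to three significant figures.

ω_n = √3.76 = 1.94 rad/s; ζ = 1.61/(2·1.94) = 0.415.
Overshoot: exp(−π·0.415/√(1−0.415²)) = 0.238, i.e. 23.8%.

%OS ≈ 23.8%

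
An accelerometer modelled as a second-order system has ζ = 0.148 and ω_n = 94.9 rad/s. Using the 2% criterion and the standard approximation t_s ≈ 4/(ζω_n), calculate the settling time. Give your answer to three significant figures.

t_s ≈ 0.285 s

t_s ≈ 4/(ζω_n) = 4/(0.148 × 94.9) = 0.285 s.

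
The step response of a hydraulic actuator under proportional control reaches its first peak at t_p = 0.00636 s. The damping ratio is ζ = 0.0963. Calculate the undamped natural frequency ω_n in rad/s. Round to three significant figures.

Peak time t_p = π/ω_d, so ω_d = π/t_p = π/0.00636 = 494 rad/s.
ω_n = ω_d/√(1−ζ²) = 494/√0.991 = 496 rad/s.

ω_n ≈ 496 rad/s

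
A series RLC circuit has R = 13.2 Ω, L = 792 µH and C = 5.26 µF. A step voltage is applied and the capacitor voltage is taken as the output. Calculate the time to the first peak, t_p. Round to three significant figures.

t_p ≈ 0.000241 s

For a series RLC circuit (capacitor voltage as output), ω_n = 1/√(LC) = 1/√(792 µH · 5.26 µF) = 15500 rad/s.
ζ = (R/2)·√(C/L) = (13.2/2)·√(5.26 µF/792 µH) = 0.538.
ω_d = 15500·√(1 − 0.538²) = 13100 rad/s. t_p = π/ω_d = 0.000241 s.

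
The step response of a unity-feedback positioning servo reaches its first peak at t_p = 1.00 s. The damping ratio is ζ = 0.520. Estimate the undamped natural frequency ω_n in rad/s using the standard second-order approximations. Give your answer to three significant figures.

ω_n ≈ 3.68 rad/s

Peak time t_p = π/ω_d, so ω_d = π/t_p = π/1.00 = 3.14 rad/s.
ω_n = ω_d/√(1−ζ²) = 3.14/√0.730 = 3.68 rad/s.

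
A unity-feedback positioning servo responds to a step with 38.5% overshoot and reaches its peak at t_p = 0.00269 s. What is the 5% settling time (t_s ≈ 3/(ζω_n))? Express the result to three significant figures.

The overshoot fixes ζ = −ln(OS)/√(π²+ln²(OS)) = 0.291.
t_p = π/ω_d ⇒ ω_d = 1170 rad/s; then ω_n = ω_d/√(1−ζ²) = 1220 rad/s.
t_s ≈ 3/(ζω_n) = 3/(0.291·1220) = 0.00845 s.

t_s ≈ 0.00845 s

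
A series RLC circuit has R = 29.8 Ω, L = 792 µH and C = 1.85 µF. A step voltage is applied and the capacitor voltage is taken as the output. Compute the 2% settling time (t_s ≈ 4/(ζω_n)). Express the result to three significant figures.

t_s ≈ 0.000213 s

For a series RLC circuit (capacitor voltage as output), ω_n = 1/√(LC) = 1/√(792 µH · 1.85 µF) = 26100 rad/s.
ζ = (R/2)·√(C/L) = (29.8/2)·√(1.85 µF/792 µH) = 0.720.
t_s ≈ 4/(ζω_n) = 0.000213 s.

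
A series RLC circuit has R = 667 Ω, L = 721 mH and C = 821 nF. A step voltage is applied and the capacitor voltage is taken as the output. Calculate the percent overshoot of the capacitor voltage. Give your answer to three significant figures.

For a series RLC circuit (capacitor voltage as output), ω_n = 1/√(LC) = 1/√(721 mH · 821 nF) = 1300 rad/s.
ζ = (R/2)·√(C/L) = (667/2)·√(821 nF/721 mH) = 0.356.
%OS = 100·exp(−πζ/√(1−ζ²)) = 30.2%.

%OS ≈ 30.2%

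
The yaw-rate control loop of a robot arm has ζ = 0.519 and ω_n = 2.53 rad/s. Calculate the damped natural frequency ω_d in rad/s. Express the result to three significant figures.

ω_d ≈ 2.16 rad/s

ω_d = ω_n√(1−ζ²) = 2.53·√0.731 = 2.16 rad/s.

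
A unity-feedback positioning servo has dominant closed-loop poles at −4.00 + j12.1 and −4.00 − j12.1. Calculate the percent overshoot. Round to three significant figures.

%OS ≈ 35.4%

|pole| = ω_n = √(4.00² + 12.1²) = 12.7 rad/s; ζ = cos θ = σ/ω_n = 0.314.
%OS = 100·exp(−πζ/√(1−ζ²)) = 35.4%.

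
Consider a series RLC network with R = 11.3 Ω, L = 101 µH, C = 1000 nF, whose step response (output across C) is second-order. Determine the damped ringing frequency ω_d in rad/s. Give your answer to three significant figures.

ω_d ≈ 82300 rad/s

For a series RLC circuit (capacitor voltage as output), ω_n = 1/√(LC) = 1/√(101 µH · 1000 nF) = 99500 rad/s.
ζ = (R/2)·√(C/L) = (11.3/2)·√(1000 nF/101 µH) = 0.562.
The damped frequency ω_d = ω_n√(1−ζ²) = 82300 rad/s.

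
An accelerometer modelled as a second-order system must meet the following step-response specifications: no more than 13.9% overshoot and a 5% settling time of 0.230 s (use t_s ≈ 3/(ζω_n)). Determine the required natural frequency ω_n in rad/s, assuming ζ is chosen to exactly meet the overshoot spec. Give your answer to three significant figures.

ω_n ≈ 24.5 rad/s

Inverting the overshoot relation: ζ = |ln 0.139|/√(π² + ln²0.139) = 0.532.
Then ω_n = 3/(ζ t_s) = 3/(0.532 × 0.230) = 24.5 rad/s.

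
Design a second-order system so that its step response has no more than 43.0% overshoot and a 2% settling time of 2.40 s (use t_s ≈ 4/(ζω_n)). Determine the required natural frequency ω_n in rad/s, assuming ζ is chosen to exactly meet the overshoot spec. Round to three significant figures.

ω_n ≈ 6.42 rad/s

ζ = −ln(OS)/√(π² + (ln OS)²). With OS = 0.430, ln OS = −0.8440 and ζ = 0.8440/3.253 = 0.259.
From t_s ≈ 4/(ζω_n): ω_n = 4/(ζ·t_s) = 4/(0.259·2.40) = 6.42 rad/s.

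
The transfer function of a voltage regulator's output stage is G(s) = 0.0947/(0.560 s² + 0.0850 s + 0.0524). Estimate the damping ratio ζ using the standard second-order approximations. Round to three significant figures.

ζ ≈ 0.248

Dividing through by 0.560: denominator becomes s² + 0.1518 s + 0.09357.
So ω_n = √0.09357 = 0.306 rad/s and ζ = 0.1518/(2·0.306) = 0.248.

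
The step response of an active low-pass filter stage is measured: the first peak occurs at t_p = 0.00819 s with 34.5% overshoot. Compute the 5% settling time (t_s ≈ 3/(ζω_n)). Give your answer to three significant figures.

t_s ≈ 0.0231 s

The overshoot fixes ζ = −ln(OS)/√(π²+ln²(OS)) = 0.321.
t_p = π/ω_d ⇒ ω_d = 384 rad/s; then ω_n = ω_d/√(1−ζ²) = 405 rad/s.
t_s ≈ 3/(ζω_n) = 3/(0.321·405) = 0.0231 s.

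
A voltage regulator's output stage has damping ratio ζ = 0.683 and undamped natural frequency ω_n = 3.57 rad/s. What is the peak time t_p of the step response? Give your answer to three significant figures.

t_p ≈ 1.20 s

The damped frequency is ω_d = ω_n√(1−ζ²) = 3.57·√(1−0.466) = 2.61 rad/s.
Peak time t_p = π/ω_d = π/2.61 = 1.20 s.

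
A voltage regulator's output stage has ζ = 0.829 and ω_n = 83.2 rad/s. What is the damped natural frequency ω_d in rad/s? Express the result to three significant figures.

ω_d ≈ 46.5 rad/s

ω_d = ω_n√(1−ζ²) = 83.2·√0.313 = 46.5 rad/s.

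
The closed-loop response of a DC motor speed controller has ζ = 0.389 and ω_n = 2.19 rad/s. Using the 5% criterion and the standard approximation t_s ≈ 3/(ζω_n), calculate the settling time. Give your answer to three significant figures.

t_s ≈ 3.52 s

t_s ≈ 3/(ζω_n) = 3/(0.389 × 2.19) = 3.52 s.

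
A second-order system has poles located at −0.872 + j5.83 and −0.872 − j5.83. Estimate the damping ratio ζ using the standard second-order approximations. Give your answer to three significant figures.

ζ ≈ 0.148

With σ = 0.872, ω_d = 5.83: ω_n = √(σ²+ω_d²) = 5.89 rad/s, ζ = σ/ω_n = 0.148.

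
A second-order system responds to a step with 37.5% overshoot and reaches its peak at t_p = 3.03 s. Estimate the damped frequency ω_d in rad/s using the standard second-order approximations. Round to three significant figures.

t_p = π/ω_d, so ω_d = π/3.03 = 1.04 rad/s.

ω_d ≈ 1.04 rad/s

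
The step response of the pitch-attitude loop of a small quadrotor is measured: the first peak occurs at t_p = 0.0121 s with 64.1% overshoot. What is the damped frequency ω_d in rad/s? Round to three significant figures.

t_p = π/ω_d, so ω_d = π/0.0121 = 260 rad/s.

ω_d ≈ 260 rad/s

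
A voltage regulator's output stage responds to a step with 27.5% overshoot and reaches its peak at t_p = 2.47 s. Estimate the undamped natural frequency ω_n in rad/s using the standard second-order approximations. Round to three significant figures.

ω_n ≈ 1.38 rad/s

The overshoot fixes ζ = −ln(OS)/√(π²+ln²(OS)) = 0.380.
t_p = π/ω_d ⇒ ω_d = 1.27 rad/s; then ω_n = ω_d/√(1−ζ²) = 1.38 rad/s.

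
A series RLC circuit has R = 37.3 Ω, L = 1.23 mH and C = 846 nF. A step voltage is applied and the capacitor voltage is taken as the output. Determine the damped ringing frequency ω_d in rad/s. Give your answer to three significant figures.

ω_d ≈ 27000 rad/s

For a series RLC circuit (capacitor voltage as output), ω_n = 1/√(LC) = 1/√(1.23 mH · 846 nF) = 31000 rad/s.
ζ = (R/2)·√(C/L) = (37.3/2)·√(846 nF/1.23 mH) = 0.489.
ω_d = 31000·√(1 − 0.489²) = 27000 rad/s.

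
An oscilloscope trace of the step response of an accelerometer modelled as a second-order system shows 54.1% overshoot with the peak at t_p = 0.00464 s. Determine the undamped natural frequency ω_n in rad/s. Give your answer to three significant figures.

From the overshoot, ζ = −ln(OS)/√(π²+ln²(OS)) = 0.192.
t_p = π/ω_d ⇒ ω_d = 677 rad/s; then ω_n = ω_d/√(1−ζ²) = 690 rad/s.

ω_n ≈ 690 rad/s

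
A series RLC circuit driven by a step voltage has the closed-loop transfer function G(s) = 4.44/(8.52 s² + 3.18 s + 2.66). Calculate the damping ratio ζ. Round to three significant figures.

ζ ≈ 0.334

Dividing through by 8.52: denominator becomes s² + 0.3732 s + 0.3122.
So ω_n = √0.3122 = 0.559 rad/s and ζ = 0.3732/(2·0.559) = 0.334.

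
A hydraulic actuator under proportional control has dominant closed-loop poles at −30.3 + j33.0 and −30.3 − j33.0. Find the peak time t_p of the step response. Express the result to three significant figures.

t_p = π/ω_d with ω_d = 33.0 (the imaginary part), so t_p = 0.0952 s.

t_p ≈ 0.0952 s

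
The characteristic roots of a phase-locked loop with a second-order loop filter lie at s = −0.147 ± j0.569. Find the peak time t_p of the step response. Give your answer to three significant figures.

t_p = π/ω_d with ω_d = 0.569 (the imaginary part), so t_p = 5.52 s.

t_p ≈ 5.52 s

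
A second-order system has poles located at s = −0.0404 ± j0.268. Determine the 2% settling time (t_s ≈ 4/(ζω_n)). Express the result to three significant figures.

For poles at −σ ± jω_d, ζω_n = σ = 0.0404, so t_s ≈ 4/σ = 99.0 s.

t_s ≈ 99.0 s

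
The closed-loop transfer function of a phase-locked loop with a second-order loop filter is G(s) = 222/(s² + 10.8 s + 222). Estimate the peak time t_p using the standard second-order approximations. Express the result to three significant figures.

Comparing the denominator to s² + 2ζω_n s + ω_n²: ω_n = √222 = 14.9 rad/s, and 2ζω_n = 10.8 so ζ = 10.8/(2·14.9) = 0.362.
The damped frequency ω_d = ω_n√(1−ζ²) = 13.9 rad/s. Then t_p = π/ω_d = 0.226 s.

t_p ≈ 0.226 s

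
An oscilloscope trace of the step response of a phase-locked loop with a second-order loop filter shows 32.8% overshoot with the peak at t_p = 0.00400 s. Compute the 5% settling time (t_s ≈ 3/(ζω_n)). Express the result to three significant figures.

ζ from %OS: ζ = |ln 0.328|/√(π²+ln²0.328) = 0.334.
From t_p = π/ω_d, ω_d = π/0.00400 = 785 rad/s, so ω_n = ω_d/√(1−ζ²) = 833 rad/s.
t_s ≈ 3/(ζω_n) = 3/(0.334·833) = 0.0108 s.

t_s ≈ 0.0108 s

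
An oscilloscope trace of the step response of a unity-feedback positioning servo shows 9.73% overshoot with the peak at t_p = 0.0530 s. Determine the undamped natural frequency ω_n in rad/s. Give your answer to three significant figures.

ζ from %OS: ζ = |ln 0.0973|/√(π²+ln²0.0973) = 0.596.
From t_p = π/ω_d, ω_d = π/0.0530 = 59.3 rad/s, so ω_n = ω_d/√(1−ζ²) = 73.8 rad/s.

ω_n ≈ 73.8 rad/s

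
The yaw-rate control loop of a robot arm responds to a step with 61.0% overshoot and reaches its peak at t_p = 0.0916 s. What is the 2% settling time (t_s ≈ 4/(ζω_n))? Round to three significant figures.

t_s ≈ 0.741 s

ζ from %OS: ζ = |ln 0.610|/√(π²+ln²0.610) = 0.155.
From t_p = π/ω_d, ω_d = π/0.0916 = 34.3 rad/s, so ω_n = ω_d/√(1−ζ²) = 34.7 rad/s.
t_s ≈ 4/(ζω_n) = 4/(0.155·34.7) = 0.741 s.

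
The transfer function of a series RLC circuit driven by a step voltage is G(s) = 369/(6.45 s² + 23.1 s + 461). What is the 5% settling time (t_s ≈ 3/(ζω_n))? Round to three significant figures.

t_s ≈ 1.68 s

Dividing through by 6.45: denominator becomes s² + 3.581 s + 71.47.
So ω_n = √71.47 = 8.45 rad/s and ζ = 3.581/(2·8.45) = 0.212.
t_s ≈ 3/(ζω_n) = 1.68 s.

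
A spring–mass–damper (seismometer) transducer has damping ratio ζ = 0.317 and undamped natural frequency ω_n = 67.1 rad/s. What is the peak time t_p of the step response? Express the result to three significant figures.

t_p ≈ 0.0494 s

The damped frequency is ω_d = ω_n√(1−ζ²) = 67.1·√(1−0.100) = 63.6 rad/s.
Peak time t_p = π/ω_d = π/63.6 = 0.0494 s.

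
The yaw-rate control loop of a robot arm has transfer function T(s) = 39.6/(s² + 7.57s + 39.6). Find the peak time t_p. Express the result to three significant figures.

t_p ≈ 0.625 s

Comparing the denominator to s² + 2ζω_n s + ω_n²: ω_n = √39.6 = 6.29 rad/s, and 2ζω_n = 7.57 so ζ = 7.57/(2·6.29) = 0.601.
ω_d = 6.29·√(1 − 0.601²) = 5.03 rad/s. Then t_p = π/ω_d = 0.625 s.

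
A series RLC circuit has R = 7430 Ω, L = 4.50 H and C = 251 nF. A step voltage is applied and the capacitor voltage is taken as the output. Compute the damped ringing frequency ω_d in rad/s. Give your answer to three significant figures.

ω_d ≈ 451 rad/s

For a series RLC circuit (capacitor voltage as output), ω_n = 1/√(LC) = 1/√(4.50 H · 251 nF) = 941 rad/s.
ζ = (R/2)·√(C/L) = (7430/2)·√(251 nF/4.50 H) = 0.877.
The damped frequency ω_d = ω_n√(1−ζ²) = 451 rad/s.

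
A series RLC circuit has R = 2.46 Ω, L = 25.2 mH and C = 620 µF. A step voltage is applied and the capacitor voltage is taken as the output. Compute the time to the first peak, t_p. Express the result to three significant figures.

For a series RLC circuit (capacitor voltage as output), ω_n = 1/√(LC) = 1/√(25.2 mH · 620 µF) = 253 rad/s.
ζ = (R/2)·√(C/L) = (2.46/2)·√(620 µF/25.2 mH) = 0.193.
The damped frequency ω_d = ω_n√(1−ζ²) = 248 rad/s. t_p = π/ω_d = 0.0127 s.

t_p ≈ 0.0127 s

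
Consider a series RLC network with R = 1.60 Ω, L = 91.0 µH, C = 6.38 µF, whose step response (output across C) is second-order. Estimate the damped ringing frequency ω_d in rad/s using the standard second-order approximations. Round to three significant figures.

ω_d ≈ 40600 rad/s

For a series RLC circuit (capacitor voltage as output), ω_n = 1/√(LC) = 1/√(91.0 µH · 6.38 µF) = 41500 rad/s.
ζ = (R/2)·√(C/L) = (1.60/2)·√(6.38 µF/91.0 µH) = 0.212.
The damped frequency ω_d = ω_n√(1−ζ²) = 40600 rad/s.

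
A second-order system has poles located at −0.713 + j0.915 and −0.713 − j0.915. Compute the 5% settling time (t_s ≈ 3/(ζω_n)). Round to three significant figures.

For poles at −σ ± jω_d, ζω_n = σ = 0.713, so t_s ≈ 3/σ = 4.21 s.

t_s ≈ 4.21 s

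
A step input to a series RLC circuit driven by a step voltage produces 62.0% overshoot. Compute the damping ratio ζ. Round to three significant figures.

ζ ≈ 0.150

ζ = −ln(OS)/√(π² + (ln OS)²). With OS = 0.620, ln OS = −0.4780 and ζ = 0.4780/3.178 = 0.150.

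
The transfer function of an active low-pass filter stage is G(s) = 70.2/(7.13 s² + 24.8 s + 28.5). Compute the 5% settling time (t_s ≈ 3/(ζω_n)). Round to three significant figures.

t_s ≈ 1.73 s

Dividing through by 7.13: denominator becomes s² + 3.478 s + 3.997.
So ω_n = √3.997 = 2.00 rad/s and ζ = 3.478/(2·2.00) = 0.870.
t_s ≈ 3/(ζω_n) = 1.73 s.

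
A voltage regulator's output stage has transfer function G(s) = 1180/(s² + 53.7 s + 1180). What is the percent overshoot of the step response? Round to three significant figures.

%OS ≈ 1.95%

ω_n = √1180 = 34.4 rad/s; ζ = 53.7/(2·34.4) = 0.782.
%OS = 100 e^{−πζ/√(1−ζ²)} with ζ = 0.782 gives 1.95%.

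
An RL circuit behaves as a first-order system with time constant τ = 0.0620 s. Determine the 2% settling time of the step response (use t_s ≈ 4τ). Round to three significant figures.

t_s ≈ 4τ = 0.248 s.

t_s ≈ 0.248 s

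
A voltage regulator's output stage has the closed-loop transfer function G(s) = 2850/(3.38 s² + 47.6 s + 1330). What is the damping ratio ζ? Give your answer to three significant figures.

ζ ≈ 0.355

Dividing through by 3.38: denominator becomes s² + 14.08 s + 393.5.
So ω_n = √393.5 = 19.8 rad/s and ζ = 14.08/(2·19.8) = 0.355.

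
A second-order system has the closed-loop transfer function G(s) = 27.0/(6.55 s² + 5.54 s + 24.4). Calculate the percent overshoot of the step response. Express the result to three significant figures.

%OS ≈ 49.4%

Dividing through by 6.55: denominator becomes s² + 0.8458 s + 3.725.
So ω_n = √3.725 = 1.93 rad/s and ζ = 0.8458/(2·1.93) = 0.219.
%OS = 100·exp(−πζ/√(1−ζ²)) = 49.4%.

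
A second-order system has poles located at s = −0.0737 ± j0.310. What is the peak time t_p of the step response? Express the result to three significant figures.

t_p = π/ω_d with ω_d = 0.310 (the imaginary part), so t_p = 10.1 s.

t_p ≈ 10.1 s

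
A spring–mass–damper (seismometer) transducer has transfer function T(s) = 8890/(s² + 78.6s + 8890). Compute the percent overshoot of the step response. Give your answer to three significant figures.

ω_n = √8890 = 94.3 rad/s; ζ = 78.6/(2·94.3) = 0.417.
Overshoot: exp(−π·0.417/√(1−0.417²)) = 0.237, i.e. 23.7%.

%OS ≈ 23.7%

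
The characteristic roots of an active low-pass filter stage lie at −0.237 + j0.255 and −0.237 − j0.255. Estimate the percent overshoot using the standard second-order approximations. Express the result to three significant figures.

%OS ≈ 5.39%

The poles are at −σ ± jω_d with σ = 0.237 and ω_d = 0.255, so ω_n = √(σ²+ω_d²) = 0.348 rad/s and ζ = σ/ω_n = 0.681.
%OS = 100 e^{−πζ/√(1−ζ²)} with ζ = 0.681 gives 5.39%.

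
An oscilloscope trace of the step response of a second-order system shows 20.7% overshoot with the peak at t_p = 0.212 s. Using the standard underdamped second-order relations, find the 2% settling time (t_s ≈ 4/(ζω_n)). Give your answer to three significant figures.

t_s ≈ 0.538 s

From the overshoot, ζ = −ln(OS)/√(π²+ln²(OS)) = 0.448.
t_p = π/ω_d ⇒ ω_d = 14.8 rad/s; then ω_n = ω_d/√(1−ζ²) = 16.6 rad/s.
t_s ≈ 4/(ζω_n) = 4/(0.448·16.6) = 0.538 s.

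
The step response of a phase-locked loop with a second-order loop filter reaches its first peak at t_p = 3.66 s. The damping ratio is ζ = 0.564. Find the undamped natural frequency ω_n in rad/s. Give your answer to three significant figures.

Peak time t_p = π/ω_d, so ω_d = π/t_p = π/3.66 = 0.858 rad/s.
ω_n = ω_d/√(1−ζ²) = 0.858/√0.682 = 1.04 rad/s.

ω_n ≈ 1.04 rad/s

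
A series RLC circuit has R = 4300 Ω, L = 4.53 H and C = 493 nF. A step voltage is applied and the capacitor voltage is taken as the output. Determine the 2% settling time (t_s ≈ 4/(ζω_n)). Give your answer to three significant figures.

For a series RLC circuit (capacitor voltage as output), ω_n = 1/√(LC) = 1/√(4.53 H · 493 nF) = 669 rad/s.
ζ = (R/2)·√(C/L) = (4300/2)·√(493 nF/4.53 H) = 0.709.
t_s ≈ 4/(ζω_n) = 0.00843 s.

t_s ≈ 0.00843 s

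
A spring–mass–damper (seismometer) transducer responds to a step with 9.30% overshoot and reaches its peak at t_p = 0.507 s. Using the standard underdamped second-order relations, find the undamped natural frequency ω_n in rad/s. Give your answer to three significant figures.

The overshoot fixes ζ = −ln(OS)/√(π²+ln²(OS)) = 0.603.
From t_p = π/ω_d, ω_d = π/0.507 = 6.20 rad/s, so ω_n = ω_d/√(1−ζ²) = 7.77 rad/s.

ω_n ≈ 7.77 rad/s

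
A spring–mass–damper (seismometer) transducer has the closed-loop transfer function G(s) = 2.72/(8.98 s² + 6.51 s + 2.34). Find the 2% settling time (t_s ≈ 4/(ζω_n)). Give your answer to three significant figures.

t_s ≈ 11.0 s

Dividing through by 8.98: denominator becomes s² + 0.7249 s + 0.2606.
So ω_n = √0.2606 = 0.510 rad/s and ζ = 0.7249/(2·0.510) = 0.710.
t_s ≈ 4/(ζω_n) = 11.0 s.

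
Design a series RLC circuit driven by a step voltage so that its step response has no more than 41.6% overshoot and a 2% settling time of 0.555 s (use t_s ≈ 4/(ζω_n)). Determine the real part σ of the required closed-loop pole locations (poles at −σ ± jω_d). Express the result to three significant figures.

σ ≈ 7.21

The settling-time spec alone fixes σ = ζω_n = 4/t_s = 4/0.555 = 7.21.
(Overshoot then fixes ζ = 0.269 and hence ω_d = σ·√(1−ζ²)/ζ = 25.8 rad/s.)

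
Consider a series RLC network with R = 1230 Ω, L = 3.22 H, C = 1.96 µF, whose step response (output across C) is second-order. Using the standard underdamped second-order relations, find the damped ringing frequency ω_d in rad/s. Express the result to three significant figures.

ω_d ≈ 349 rad/s

For a series RLC circuit (capacitor voltage as output), ω_n = 1/√(LC) = 1/√(3.22 H · 1.96 µF) = 398 rad/s.
ζ = (R/2)·√(C/L) = (1230/2)·√(1.96 µF/3.22 H) = 0.480.
ω_d = ω_n√(1−ζ²) = 349 rad/s.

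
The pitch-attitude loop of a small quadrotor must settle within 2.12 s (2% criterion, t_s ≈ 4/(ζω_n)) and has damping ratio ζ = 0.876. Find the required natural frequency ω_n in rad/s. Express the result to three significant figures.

Rearranging t_s ≈ 4/(ζω_n) gives ω_n = 4/(ζ·t_s) = 4/(0.876 × 2.12) = 2.15 rad/s.

ω_n ≈ 2.15 rad/s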